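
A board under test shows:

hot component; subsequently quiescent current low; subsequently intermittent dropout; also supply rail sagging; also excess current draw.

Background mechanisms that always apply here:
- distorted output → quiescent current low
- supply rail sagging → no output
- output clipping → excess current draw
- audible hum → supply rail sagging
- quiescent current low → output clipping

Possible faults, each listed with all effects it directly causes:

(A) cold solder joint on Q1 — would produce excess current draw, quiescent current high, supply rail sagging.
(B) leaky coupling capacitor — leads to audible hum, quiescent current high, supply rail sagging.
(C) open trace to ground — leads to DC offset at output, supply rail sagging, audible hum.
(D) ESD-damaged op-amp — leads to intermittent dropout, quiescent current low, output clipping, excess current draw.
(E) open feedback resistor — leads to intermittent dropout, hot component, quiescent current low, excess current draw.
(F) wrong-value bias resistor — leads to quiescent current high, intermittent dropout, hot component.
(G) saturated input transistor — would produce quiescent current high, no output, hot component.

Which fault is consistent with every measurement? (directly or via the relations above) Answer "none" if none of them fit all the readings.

Per-candidate check:
(A) cold solder joint on Q1 — fails on hot component, quiescent current low, intermittent dropout (predicts quiescent current high, not quiescent current low)
(B) leaky coupling capacitor — hot component ✗; quiescent current low ✗; intermittent dropout ✗; supply rail sagging ✓; excess current draw ✗
(C) open trace to ground — hot component ✗; quiescent current low ✗; intermittent dropout ✗; supply rail sagging ✓; excess current draw ✗
(D) ESD-damaged op-amp — does not account for hot component, supply rail sagging
(E) open feedback resistor — does not account for supply rail sagging
(F) wrong-value bias resistor — hot component ✓; quiescent current low ✗; intermittent dropout ✓; supply rail sagging ✗; excess current draw ✗
(G) saturated input transistor — hot component ✓; quiescent current low ✗; intermittent dropout ✗; supply rail sagging ✗; excess current draw ✗
No candidate is consistent with all observations.

none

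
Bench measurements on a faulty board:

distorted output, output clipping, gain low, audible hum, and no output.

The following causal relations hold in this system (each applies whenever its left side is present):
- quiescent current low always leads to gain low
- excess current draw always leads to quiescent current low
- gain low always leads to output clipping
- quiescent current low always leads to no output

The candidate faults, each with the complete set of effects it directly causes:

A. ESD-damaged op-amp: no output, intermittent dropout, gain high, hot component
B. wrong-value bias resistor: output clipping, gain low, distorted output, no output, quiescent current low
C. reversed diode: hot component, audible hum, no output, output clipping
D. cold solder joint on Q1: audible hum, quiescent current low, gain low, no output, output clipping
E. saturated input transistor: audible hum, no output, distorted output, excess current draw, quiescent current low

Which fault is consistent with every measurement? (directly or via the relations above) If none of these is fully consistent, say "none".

Checking each candidate against the observations:
(A) ESD-damaged op-amp — distorted output NO; output clipping NO; gain low NO; audible hum NO; no output yes
(B) wrong-value bias resistor — does not account for audible hum
(C) reversed diode — does not account for distorted output, gain low
(D) cold solder joint on Q1 — distorted output NO; output clipping yes; gain low yes; audible hum yes; no output yes
(E) saturated input transistor — distorted output yes; output clipping yes (via quiescent current low → gain low → output clipping); gain low yes (via quiescent current low → gain low); audible hum yes; no output yes
(E) alone accounts for all the evidence.

E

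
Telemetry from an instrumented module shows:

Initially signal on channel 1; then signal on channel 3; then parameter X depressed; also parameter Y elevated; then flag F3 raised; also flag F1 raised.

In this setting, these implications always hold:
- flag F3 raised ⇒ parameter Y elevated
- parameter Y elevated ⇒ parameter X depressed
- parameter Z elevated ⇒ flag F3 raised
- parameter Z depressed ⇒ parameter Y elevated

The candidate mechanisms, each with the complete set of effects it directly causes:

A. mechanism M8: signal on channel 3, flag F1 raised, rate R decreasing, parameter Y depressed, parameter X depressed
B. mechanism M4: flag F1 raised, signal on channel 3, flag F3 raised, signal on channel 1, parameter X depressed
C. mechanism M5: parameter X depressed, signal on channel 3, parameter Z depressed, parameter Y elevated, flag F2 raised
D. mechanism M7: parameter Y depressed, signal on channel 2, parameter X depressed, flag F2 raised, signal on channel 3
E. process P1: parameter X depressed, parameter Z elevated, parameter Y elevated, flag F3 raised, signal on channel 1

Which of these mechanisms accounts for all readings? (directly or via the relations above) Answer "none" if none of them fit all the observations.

Per-candidate check:
(A) mechanism M8 — signal on channel 1 NO; signal on channel 3 yes; parameter X depressed yes; parameter Y elevated NO; flag F3 raised NO; flag F1 raised yes
(B) mechanism M4 — accounts for every observation (parameter Y elevated via flag F3 raised → parameter Y elevated)
(C) mechanism M5 — signal on channel 1 NO; signal on channel 3 yes; parameter X depressed yes; parameter Y elevated yes; flag F3 raised NO; flag F1 raised NO
(D) mechanism M7 — fails on signal on channel 1, parameter Y elevated, flag F3 raised, flag F1 raised (predicts parameter Y depressed, not parameter Y elevated)
(E) process P1 — signal on channel 1 yes; signal on channel 3 NO; parameter X depressed yes; parameter Y elevated yes; flag F3 raised yes; flag F1 raised NO
(B) alone accounts for all the evidence.

B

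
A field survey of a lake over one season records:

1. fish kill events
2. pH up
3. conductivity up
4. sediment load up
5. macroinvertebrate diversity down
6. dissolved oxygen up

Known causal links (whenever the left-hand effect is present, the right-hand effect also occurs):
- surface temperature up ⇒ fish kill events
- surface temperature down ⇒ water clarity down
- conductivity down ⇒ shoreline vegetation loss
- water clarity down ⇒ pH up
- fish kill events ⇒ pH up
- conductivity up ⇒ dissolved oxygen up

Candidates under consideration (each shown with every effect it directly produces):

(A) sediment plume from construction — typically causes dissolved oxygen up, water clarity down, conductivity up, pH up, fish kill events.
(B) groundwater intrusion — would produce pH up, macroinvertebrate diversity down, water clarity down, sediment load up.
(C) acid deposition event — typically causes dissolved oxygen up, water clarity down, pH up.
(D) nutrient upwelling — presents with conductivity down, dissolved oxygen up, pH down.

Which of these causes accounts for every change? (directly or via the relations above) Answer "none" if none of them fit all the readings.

none

For each candidate, compare predicted effects to what was observed:
(A) sediment plume from construction — fish kill events +; pH up +; conductivity up +; sediment load up -; macroinvertebrate diversity down -; dissolved oxygen up +
(B) groundwater intrusion — does not account for fish kill events, conductivity up, dissolved oxygen up
(C) acid deposition event — fish kill events -; pH up +; conductivity up -; sediment load up -; macroinvertebrate diversity down -; dissolved oxygen up +
(D) nutrient upwelling — fish kill events -; pH up -; conductivity up -; sediment load up -; macroinvertebrate diversity down -; dissolved oxygen up +
None of the listed candidates fits everything.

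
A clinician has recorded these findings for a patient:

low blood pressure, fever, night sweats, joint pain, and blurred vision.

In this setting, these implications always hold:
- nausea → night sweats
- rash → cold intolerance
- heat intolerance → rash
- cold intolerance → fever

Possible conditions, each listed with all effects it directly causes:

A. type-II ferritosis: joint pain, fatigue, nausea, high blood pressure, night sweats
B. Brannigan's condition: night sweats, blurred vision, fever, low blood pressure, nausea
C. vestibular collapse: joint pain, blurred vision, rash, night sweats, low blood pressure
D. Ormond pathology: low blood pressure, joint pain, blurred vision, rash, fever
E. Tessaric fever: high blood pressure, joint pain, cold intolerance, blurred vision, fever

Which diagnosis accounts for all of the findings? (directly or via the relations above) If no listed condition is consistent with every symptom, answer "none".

Checking each candidate against the observations:
(A) type-II ferritosis — low blood pressure NO; fever NO; night sweats yes; joint pain yes; blurred vision NO
(B) Brannigan's condition — does not account for joint pain
(C) vestibular collapse — accounts for every observation (fever through rash → cold intolerance → fever)
(D) Ormond pathology — low blood pressure yes; fever yes; night sweats NO; joint pain yes; blurred vision yes
(E) Tessaric fever — low blood pressure NO; fever yes; night sweats NO; joint pain yes; blurred vision yes
(C) alone accounts for all the evidence.

C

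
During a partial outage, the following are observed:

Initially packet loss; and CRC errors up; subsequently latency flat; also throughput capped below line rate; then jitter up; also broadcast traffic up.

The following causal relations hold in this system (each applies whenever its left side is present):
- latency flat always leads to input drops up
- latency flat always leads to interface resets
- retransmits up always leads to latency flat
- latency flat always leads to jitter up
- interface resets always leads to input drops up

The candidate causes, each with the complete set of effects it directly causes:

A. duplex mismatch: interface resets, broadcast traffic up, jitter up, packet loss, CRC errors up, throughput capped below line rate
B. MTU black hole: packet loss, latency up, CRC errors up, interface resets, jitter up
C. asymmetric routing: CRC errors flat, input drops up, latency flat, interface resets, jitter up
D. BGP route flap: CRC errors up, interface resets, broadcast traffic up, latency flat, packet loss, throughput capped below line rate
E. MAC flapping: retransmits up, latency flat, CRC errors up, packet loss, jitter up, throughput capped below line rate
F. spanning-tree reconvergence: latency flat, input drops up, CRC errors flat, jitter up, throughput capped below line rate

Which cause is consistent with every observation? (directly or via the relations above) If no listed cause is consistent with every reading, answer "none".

D

Per-candidate check:
(A) duplex mismatch — packet loss ✓; CRC errors up ✓; latency flat ✗; throughput capped below line rate ✓; jitter up ✓; broadcast traffic up ✓
(B) MTU black hole — packet loss ✓; CRC errors up ✓; latency flat ✗; throughput capped below line rate ✗; jitter up ✓; broadcast traffic up ✗
(C) asymmetric routing — fails on packet loss, CRC errors up, throughput capped below line rate, broadcast traffic up (predicts CRC errors flat, not CRC errors up)
(D) BGP route flap — accounts for every observation (jitter up via latency flat → jitter up)
(E) MAC flapping — packet loss ✓; CRC errors up ✓; latency flat ✓; throughput capped below line rate ✓; jitter up ✓; broadcast traffic up ✗
(F) spanning-tree reconvergence — fails on packet loss, CRC errors up, broadcast traffic up (predicts CRC errors flat, not CRC errors up)
(D) is the only candidate with no mismatches.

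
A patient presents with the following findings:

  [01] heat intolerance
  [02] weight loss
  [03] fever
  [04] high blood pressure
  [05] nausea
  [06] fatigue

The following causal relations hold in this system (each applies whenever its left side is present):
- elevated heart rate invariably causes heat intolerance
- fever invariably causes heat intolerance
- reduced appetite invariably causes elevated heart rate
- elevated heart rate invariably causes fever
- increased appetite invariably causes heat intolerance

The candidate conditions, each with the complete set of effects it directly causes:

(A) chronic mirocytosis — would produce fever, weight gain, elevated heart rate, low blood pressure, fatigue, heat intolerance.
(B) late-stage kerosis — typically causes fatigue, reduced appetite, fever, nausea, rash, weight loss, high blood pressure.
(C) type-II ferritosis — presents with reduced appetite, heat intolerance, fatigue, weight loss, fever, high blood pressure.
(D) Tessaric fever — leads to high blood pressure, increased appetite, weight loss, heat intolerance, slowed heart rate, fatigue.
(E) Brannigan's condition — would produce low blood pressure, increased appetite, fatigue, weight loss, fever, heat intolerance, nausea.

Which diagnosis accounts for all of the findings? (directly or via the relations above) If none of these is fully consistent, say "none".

Per-candidate check:
(A) chronic mirocytosis — heat intolerance ✓; weight loss ✗; fever ✓; high blood pressure ✗; nausea ✗; fatigue ✓
(B) late-stage kerosis — heat intolerance ✓ (through fever → heat intolerance); weight loss ✓; fever ✓; high blood pressure ✓; nausea ✓; fatigue ✓
(C) type-II ferritosis — heat intolerance ✓; weight loss ✓; fever ✓; high blood pressure ✓; nausea ✗; fatigue ✓
(D) Tessaric fever — does not account for fever, nausea
(E) Brannigan's condition — fails on high blood pressure (predicts low blood pressure, not high blood pressure)
Only (B) is consistent with every observation.

B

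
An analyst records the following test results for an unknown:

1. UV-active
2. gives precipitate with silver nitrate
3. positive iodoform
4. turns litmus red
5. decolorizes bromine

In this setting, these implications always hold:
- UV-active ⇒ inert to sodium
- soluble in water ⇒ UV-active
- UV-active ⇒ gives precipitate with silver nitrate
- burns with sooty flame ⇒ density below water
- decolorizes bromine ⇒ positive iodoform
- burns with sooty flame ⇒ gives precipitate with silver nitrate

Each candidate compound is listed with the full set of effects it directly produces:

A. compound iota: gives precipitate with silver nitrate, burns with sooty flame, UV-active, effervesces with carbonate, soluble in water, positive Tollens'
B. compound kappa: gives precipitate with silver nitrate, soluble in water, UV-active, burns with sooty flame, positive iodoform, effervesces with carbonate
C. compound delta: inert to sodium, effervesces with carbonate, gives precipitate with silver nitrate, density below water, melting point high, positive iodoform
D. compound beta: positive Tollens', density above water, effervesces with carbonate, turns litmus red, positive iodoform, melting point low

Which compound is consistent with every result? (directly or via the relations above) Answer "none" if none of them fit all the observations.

Checking each candidate against the observations:
(A) compound iota — does not account for positive iodoform, turns litmus red, decolorizes bromine
(B) compound kappa — does not account for turns litmus red, decolorizes bromine
(C) compound delta — does not account for UV-active, turns litmus red, decolorizes bromine
(D) compound beta — does not account for UV-active, gives precipitate with silver nitrate, decolorizes bromine
Every candidate fails on at least one observation.

none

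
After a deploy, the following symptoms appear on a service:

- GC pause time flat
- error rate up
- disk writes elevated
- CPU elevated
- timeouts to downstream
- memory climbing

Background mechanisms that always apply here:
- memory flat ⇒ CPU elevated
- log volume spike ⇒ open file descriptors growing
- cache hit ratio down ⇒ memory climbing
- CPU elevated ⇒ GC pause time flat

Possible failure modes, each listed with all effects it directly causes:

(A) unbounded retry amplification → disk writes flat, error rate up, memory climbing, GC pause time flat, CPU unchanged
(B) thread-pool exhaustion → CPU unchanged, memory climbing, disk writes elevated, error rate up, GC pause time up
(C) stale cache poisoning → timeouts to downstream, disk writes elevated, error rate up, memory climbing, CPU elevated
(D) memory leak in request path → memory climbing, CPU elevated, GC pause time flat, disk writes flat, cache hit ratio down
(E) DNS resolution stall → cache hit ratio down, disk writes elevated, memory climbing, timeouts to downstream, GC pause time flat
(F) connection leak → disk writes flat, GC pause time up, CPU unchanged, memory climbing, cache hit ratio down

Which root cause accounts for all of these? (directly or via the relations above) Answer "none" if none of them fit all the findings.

C

For each candidate, compare predicted effects to what was observed:
(A) unbounded retry amplification — GC pause time flat yes; error rate up yes; disk writes elevated NO; CPU elevated NO; timeouts to downstream NO; memory climbing yes
(B) thread-pool exhaustion — fails on GC pause time flat, CPU elevated, timeouts to downstream (predicts GC pause time up, not GC pause time flat; predicts CPU unchanged, not CPU elevated)
(C) stale cache poisoning — GC pause time flat yes (by CPU elevated → GC pause time flat); error rate up yes; disk writes elevated yes; CPU elevated yes; timeouts to downstream yes; memory climbing yes
(D) memory leak in request path — fails on error rate up, disk writes elevated, timeouts to downstream (predicts disk writes flat, not disk writes elevated)
(E) DNS resolution stall — does not account for error rate up, CPU elevated
(F) connection leak — fails on GC pause time flat, error rate up, disk writes elevated, CPU elevated, timeouts to downstream (predicts GC pause time up, not GC pause time flat; predicts disk writes flat, not disk writes elevated; predicts CPU unchanged, not CPU elevated)
(C) alone accounts for all the evidence.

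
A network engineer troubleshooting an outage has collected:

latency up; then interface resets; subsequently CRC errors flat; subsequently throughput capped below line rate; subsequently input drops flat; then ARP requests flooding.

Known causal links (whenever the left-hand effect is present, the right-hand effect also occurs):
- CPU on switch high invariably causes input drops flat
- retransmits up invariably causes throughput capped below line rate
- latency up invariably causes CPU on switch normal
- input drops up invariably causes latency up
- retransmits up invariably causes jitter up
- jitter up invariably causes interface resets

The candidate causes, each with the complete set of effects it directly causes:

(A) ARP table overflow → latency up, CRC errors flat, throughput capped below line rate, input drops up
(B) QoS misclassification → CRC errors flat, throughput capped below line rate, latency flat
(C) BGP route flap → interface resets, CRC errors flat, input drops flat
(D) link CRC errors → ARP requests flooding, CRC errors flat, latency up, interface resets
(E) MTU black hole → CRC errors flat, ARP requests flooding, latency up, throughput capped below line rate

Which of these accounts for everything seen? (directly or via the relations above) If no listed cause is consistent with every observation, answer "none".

none

Checking each candidate against the observations:
(A) ARP table overflow — latency up +; interface resets -; CRC errors flat +; throughput capped below line rate +; input drops flat -; ARP requests flooding -
(B) QoS misclassification — latency up -; interface resets -; CRC errors flat +; throughput capped below line rate +; input drops flat -; ARP requests flooding -
(C) BGP route flap — latency up -; interface resets +; CRC errors flat +; throughput capped below line rate -; input drops flat +; ARP requests flooding -
(D) link CRC errors — latency up +; interface resets +; CRC errors flat +; throughput capped below line rate -; input drops flat -; ARP requests flooding +
(E) MTU black hole — does not account for interface resets, input drops flat
Every candidate fails on at least one observation.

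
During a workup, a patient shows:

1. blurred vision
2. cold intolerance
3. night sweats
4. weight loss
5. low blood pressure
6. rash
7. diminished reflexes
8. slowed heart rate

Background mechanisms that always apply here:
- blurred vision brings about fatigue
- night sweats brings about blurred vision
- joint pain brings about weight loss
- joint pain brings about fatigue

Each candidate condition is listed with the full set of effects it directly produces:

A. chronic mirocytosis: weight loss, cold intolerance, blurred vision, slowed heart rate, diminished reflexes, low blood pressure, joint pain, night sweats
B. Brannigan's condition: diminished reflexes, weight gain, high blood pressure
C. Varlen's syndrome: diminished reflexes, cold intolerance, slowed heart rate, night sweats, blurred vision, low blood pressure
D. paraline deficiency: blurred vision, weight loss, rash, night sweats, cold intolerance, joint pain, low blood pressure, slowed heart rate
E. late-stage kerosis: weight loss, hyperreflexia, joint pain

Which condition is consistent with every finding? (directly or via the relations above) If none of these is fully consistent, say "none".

none

Per-candidate check:
(A) chronic mirocytosis — does not account for rash
(B) Brannigan's condition — blurred vision ✗; cold intolerance ✗; night sweats ✗; weight loss ✗; low blood pressure ✗; rash ✗; diminished reflexes ✓; slowed heart rate ✗
(C) Varlen's syndrome — blurred vision ✓; cold intolerance ✓; night sweats ✓; weight loss ✗; low blood pressure ✓; rash ✗; diminished reflexes ✓; slowed heart rate ✓
(D) paraline deficiency — does not account for diminished reflexes
(E) late-stage kerosis — blurred vision ✗; cold intolerance ✗; night sweats ✗; weight loss ✓; low blood pressure ✗; rash ✗; diminished reflexes ✗; slowed heart rate ✗
None of the listed candidates fits everything.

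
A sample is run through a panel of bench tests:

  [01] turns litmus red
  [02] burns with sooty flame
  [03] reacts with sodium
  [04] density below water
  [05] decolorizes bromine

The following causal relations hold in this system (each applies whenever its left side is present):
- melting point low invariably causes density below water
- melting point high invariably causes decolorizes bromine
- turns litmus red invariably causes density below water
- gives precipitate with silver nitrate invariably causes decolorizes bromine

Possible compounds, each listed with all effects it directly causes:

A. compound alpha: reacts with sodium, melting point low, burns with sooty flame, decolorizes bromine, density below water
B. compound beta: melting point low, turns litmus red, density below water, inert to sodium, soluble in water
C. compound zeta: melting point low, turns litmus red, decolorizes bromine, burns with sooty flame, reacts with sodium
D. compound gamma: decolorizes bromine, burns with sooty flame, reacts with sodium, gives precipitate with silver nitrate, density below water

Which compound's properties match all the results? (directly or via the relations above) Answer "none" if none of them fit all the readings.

C

Checking each candidate against the observations:
(A) compound alpha — turns litmus red -; burns with sooty flame +; reacts with sodium +; density below water +; decolorizes bromine +
(B) compound beta — turns litmus red +; burns with sooty flame -; reacts with sodium -; density below water +; decolorizes bromine -
(C) compound zeta — turns litmus red +; burns with sooty flame +; reacts with sodium +; density below water + (via melting point low → density below water); decolorizes bromine +
(D) compound gamma — does not account for turns litmus red
(C) is the only candidate with no mismatches.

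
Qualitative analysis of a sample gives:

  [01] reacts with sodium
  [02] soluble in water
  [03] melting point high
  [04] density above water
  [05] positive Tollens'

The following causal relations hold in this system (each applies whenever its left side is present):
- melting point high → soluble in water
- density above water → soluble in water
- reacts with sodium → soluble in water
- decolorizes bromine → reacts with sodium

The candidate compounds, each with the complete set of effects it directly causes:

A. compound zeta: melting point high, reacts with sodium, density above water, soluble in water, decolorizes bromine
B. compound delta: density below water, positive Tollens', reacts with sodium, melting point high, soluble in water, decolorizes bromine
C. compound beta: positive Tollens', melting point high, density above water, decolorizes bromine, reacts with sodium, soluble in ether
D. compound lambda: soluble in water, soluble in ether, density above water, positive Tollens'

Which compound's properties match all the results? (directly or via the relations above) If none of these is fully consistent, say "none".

Per-candidate check:
(A) compound zeta — reacts with sodium yes; soluble in water yes; melting point high yes; density above water yes; positive Tollens' NO
(B) compound delta — fails on density above water (predicts density below water, not density above water)
(C) compound beta — accounts for every observation (soluble in water via density above water → soluble in water)
(D) compound lambda — reacts with sodium NO; soluble in water yes; melting point high NO; density above water yes; positive Tollens' yes
(C) alone accounts for all the evidence.

C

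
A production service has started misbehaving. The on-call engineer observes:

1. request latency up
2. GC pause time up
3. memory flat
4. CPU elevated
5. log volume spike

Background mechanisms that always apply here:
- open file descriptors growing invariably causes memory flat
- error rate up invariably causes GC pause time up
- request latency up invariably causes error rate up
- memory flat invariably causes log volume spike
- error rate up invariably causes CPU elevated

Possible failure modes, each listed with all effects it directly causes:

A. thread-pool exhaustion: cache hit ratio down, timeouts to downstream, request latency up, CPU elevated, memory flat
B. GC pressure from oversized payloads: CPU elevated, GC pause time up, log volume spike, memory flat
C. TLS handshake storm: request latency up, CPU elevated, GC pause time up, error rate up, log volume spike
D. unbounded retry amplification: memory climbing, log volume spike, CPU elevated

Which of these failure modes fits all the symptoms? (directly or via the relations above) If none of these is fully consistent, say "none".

A

For each candidate, compare predicted effects to what was observed:
(A) thread-pool exhaustion — request latency up match; GC pause time up match (via request latency up → error rate up → GC pause time up); memory flat match; CPU elevated match; log volume spike match (via memory flat → log volume spike)
(B) GC pressure from oversized payloads — does not account for request latency up
(C) TLS handshake storm — request latency up match; GC pause time up match; memory flat miss; CPU elevated match; log volume spike match
(D) unbounded retry amplification — request latency up miss; GC pause time up miss; memory flat miss; CPU elevated match; log volume spike match
Only (A) is consistent with every observation.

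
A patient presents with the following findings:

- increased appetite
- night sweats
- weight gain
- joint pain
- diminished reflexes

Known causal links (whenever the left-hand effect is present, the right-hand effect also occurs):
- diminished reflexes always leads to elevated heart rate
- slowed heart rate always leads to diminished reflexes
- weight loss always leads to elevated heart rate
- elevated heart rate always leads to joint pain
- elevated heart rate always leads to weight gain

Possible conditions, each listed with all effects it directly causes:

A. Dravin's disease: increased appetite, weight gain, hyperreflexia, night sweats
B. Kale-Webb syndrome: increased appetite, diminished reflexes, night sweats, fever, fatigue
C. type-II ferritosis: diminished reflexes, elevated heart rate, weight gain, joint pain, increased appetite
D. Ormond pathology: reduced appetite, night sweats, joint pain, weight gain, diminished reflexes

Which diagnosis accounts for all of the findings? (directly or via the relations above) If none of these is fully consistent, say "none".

B

Checking each candidate against the observations:
(A) Dravin's disease — fails on joint pain, diminished reflexes (predicts hyperreflexia, not diminished reflexes)
(B) Kale-Webb syndrome — accounts for every observation (weight gain by diminished reflexes → elevated heart rate → weight gain)
(C) type-II ferritosis — does not account for night sweats
(D) Ormond pathology — fails on increased appetite (predicts reduced appetite, not increased appetite)
(B) is the only candidate with no mismatches.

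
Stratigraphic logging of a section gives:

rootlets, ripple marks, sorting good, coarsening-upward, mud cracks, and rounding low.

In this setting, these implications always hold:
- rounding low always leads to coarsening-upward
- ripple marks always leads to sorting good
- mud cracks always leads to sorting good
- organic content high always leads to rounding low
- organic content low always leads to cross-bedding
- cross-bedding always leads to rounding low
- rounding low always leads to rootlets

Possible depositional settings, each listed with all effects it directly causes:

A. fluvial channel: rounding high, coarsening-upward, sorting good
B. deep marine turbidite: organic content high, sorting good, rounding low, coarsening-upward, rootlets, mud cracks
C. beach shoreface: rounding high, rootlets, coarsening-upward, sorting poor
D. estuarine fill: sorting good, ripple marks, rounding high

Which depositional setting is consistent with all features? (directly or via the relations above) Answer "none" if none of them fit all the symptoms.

Per-candidate check:
(A) fluvial channel — rootlets miss; ripple marks miss; sorting good match; coarsening-upward match; mud cracks miss; rounding low miss
(B) deep marine turbidite — does not account for ripple marks
(C) beach shoreface — rootlets match; ripple marks miss; sorting good miss; coarsening-upward match; mud cracks miss; rounding low miss
(D) estuarine fill — rootlets miss; ripple marks match; sorting good match; coarsening-upward miss; mud cracks miss; rounding low miss
Every candidate fails on at least one observation.

none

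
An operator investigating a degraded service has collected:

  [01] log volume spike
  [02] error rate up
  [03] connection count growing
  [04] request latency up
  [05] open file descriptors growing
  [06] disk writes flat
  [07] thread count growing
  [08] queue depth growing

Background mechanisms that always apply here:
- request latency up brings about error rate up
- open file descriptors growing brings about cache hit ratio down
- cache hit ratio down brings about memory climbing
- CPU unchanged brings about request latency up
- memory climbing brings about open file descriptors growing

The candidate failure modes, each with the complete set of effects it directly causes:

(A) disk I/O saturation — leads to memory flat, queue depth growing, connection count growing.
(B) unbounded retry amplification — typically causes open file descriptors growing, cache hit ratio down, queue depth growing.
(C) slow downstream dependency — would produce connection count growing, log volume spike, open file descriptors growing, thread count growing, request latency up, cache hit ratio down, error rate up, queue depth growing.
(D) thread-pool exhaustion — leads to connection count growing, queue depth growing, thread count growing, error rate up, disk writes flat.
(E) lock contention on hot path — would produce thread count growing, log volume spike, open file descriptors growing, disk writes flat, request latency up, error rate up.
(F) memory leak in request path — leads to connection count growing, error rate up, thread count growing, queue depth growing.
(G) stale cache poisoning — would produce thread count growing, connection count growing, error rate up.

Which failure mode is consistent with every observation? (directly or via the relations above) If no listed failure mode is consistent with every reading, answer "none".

For each candidate, compare predicted effects to what was observed:
(A) disk I/O saturation — does not account for log volume spike, error rate up, request latency up, open file descriptors growing, disk writes flat, thread count growing
(B) unbounded retry amplification — does not account for log volume spike, error rate up, connection count growing, request latency up, disk writes flat, thread count growing
(C) slow downstream dependency — does not account for disk writes flat
(D) thread-pool exhaustion — log volume spike NO; error rate up yes; connection count growing yes; request latency up NO; open file descriptors growing NO; disk writes flat yes; thread count growing yes; queue depth growing yes
(E) lock contention on hot path — log volume spike yes; error rate up yes; connection count growing NO; request latency up yes; open file descriptors growing yes; disk writes flat yes; thread count growing yes; queue depth growing NO
(F) memory leak in request path — log volume spike NO; error rate up yes; connection count growing yes; request latency up NO; open file descriptors growing NO; disk writes flat NO; thread count growing yes; queue depth growing yes
(G) stale cache poisoning — does not account for log volume spike, request latency up, open file descriptors growing, disk writes flat, queue depth growing
Every candidate fails on at least one observation.

none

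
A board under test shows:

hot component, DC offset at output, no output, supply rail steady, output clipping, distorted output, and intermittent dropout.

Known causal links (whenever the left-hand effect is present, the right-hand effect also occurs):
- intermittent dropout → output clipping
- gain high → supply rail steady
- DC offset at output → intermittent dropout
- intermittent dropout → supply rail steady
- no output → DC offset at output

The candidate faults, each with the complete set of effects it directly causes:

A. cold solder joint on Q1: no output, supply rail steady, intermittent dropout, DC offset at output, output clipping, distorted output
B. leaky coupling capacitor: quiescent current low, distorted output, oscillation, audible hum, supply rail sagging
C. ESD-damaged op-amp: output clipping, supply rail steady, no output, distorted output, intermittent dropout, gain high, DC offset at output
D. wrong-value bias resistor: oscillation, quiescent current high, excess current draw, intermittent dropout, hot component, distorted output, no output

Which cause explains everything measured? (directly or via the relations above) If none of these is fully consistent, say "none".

D

Per-candidate check:
(A) cold solder joint on Q1 — does not account for hot component
(B) leaky coupling capacitor — hot component ✗; DC offset at output ✗; no output ✗; supply rail steady ✗; output clipping ✗; distorted output ✓; intermittent dropout ✗
(C) ESD-damaged op-amp — hot component ✗; DC offset at output ✓; no output ✓; supply rail steady ✓; output clipping ✓; distorted output ✓; intermittent dropout ✓
(D) wrong-value bias resistor — hot component ✓; DC offset at output ✓ (by no output → DC offset at output); no output ✓; supply rail steady ✓ (by intermittent dropout → supply rail steady); output clipping ✓ (by intermittent dropout → output clipping); distorted output ✓; intermittent dropout ✓
(D) is the only candidate with no mismatches.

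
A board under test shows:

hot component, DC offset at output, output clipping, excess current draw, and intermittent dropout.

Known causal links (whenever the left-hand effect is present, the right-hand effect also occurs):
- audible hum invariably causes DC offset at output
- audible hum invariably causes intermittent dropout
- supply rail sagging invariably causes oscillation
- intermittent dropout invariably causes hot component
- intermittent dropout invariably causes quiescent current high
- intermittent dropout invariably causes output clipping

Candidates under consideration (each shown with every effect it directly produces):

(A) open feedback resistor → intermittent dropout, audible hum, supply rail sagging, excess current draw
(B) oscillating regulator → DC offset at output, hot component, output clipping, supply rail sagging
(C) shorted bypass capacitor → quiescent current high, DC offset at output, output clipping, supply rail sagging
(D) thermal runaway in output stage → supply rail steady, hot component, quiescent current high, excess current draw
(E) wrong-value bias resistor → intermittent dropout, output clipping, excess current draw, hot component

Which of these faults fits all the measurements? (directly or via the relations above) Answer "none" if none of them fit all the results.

A

Testing each hypothesis:
(A) open feedback resistor — accounts for every observation (hot component through intermittent dropout → hot component)
(B) oscillating regulator — does not account for excess current draw, intermittent dropout
(C) shorted bypass capacitor — does not account for hot component, excess current draw, intermittent dropout
(D) thermal runaway in output stage — does not account for DC offset at output, output clipping, intermittent dropout
(E) wrong-value bias resistor — hot component match; DC offset at output miss; output clipping match; excess current draw match; intermittent dropout match
(A) alone accounts for all the evidence.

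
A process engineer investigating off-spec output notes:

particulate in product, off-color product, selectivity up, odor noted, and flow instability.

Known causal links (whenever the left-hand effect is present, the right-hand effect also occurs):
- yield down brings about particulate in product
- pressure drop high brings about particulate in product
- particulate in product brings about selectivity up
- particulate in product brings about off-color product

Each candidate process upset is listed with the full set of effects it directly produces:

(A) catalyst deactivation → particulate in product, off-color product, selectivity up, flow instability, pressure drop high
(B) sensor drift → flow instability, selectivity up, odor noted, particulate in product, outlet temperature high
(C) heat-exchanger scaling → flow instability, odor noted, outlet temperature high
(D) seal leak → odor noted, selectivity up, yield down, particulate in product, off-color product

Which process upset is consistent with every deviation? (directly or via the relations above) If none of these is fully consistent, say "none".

For each candidate, compare predicted effects to what was observed:
(A) catalyst deactivation — does not account for odor noted
(B) sensor drift — particulate in product ✓; off-color product ✓ (via particulate in product → off-color product); selectivity up ✓; odor noted ✓; flow instability ✓
(C) heat-exchanger scaling — particulate in product ✗; off-color product ✗; selectivity up ✗; odor noted ✓; flow instability ✓
(D) seal leak — does not account for flow instability
(B) alone accounts for all the evidence.

B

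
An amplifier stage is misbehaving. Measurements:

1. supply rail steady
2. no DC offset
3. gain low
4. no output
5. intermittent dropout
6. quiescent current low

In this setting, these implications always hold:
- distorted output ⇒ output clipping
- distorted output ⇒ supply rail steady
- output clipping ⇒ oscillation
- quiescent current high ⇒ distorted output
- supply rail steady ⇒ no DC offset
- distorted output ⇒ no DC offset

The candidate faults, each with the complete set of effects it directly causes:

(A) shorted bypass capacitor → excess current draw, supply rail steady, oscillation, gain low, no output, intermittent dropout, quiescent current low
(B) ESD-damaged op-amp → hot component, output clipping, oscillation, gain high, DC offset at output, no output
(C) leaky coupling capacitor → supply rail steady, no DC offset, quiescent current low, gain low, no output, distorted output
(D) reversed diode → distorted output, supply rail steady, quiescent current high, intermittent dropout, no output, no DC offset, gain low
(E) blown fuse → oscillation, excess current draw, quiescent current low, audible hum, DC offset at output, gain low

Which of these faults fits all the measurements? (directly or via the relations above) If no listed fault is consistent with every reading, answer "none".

Testing each hypothesis:
(A) shorted bypass capacitor — supply rail steady yes; no DC offset yes (via supply rail steady → no DC offset); gain low yes; no output yes; intermittent dropout yes; quiescent current low yes
(B) ESD-damaged op-amp — supply rail steady NO; no DC offset NO; gain low NO; no output yes; intermittent dropout NO; quiescent current low NO
(C) leaky coupling capacitor — supply rail steady yes; no DC offset yes; gain low yes; no output yes; intermittent dropout NO; quiescent current low yes
(D) reversed diode — supply rail steady yes; no DC offset yes; gain low yes; no output yes; intermittent dropout yes; quiescent current low NO
(E) blown fuse — fails on supply rail steady, no DC offset, no output, intermittent dropout (predicts DC offset at output, not no DC offset)
(A) alone accounts for all the evidence.

A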